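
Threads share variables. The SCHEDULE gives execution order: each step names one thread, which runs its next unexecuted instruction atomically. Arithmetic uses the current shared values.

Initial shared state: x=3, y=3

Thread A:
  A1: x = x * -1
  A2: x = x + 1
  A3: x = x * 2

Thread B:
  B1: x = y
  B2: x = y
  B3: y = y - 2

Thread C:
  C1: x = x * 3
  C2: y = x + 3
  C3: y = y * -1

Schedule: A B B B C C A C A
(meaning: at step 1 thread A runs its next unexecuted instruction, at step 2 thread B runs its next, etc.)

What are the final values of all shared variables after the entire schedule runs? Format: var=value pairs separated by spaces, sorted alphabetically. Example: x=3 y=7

Step 1: thread A executes A1 (x = x * -1). Shared: x=-3 y=3. PCs: A@1 B@0 C@0
Step 2: thread B executes B1 (x = y). Shared: x=3 y=3. PCs: A@1 B@1 C@0
Step 3: thread B executes B2 (x = y). Shared: x=3 y=3. PCs: A@1 B@2 C@0
Step 4: thread B executes B3 (y = y - 2). Shared: x=3 y=1. PCs: A@1 B@3 C@0
Step 5: thread C executes C1 (x = x * 3). Shared: x=9 y=1. PCs: A@1 B@3 C@1
Step 6: thread C executes C2 (y = x + 3). Shared: x=9 y=12. PCs: A@1 B@3 C@2
Step 7: thread A executes A2 (x = x + 1). Shared: x=10 y=12. PCs: A@2 B@3 C@2
Step 8: thread C executes C3 (y = y * -1). Shared: x=10 y=-12. PCs: A@2 B@3 C@3
Step 9: thread A executes A3 (x = x * 2). Shared: x=20 y=-12. PCs: A@3 B@3 C@3

Answer: x=20 y=-12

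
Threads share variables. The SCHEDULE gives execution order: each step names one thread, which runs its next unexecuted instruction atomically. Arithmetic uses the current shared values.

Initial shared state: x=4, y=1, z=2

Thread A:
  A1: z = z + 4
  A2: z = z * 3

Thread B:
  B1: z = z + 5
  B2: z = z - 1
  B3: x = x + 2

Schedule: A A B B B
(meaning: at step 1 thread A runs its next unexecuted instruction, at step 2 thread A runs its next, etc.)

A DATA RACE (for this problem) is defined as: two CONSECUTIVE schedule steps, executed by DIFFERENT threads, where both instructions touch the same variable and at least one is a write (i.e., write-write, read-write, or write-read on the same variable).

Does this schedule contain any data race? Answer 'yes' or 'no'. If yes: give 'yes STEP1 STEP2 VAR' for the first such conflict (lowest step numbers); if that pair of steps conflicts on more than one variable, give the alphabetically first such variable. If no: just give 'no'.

Steps 1,2: same thread (A). No race.
Steps 2,3: A(z = z * 3) vs B(z = z + 5). RACE on z (W-W).
Steps 3,4: same thread (B). No race.
Steps 4,5: same thread (B). No race.
First conflict at steps 2,3.

Answer: yes 2 3 z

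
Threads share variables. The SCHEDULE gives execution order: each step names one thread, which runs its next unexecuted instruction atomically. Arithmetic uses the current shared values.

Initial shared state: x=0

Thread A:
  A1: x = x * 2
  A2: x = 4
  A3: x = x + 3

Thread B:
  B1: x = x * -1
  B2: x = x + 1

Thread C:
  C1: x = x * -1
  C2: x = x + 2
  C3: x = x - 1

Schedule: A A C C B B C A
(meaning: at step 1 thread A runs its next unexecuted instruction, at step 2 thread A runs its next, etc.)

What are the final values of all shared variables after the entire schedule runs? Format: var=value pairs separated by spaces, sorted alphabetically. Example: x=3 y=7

Step 1: thread A executes A1 (x = x * 2). Shared: x=0. PCs: A@1 B@0 C@0
Step 2: thread A executes A2 (x = 4). Shared: x=4. PCs: A@2 B@0 C@0
Step 3: thread C executes C1 (x = x * -1). Shared: x=-4. PCs: A@2 B@0 C@1
Step 4: thread C executes C2 (x = x + 2). Shared: x=-2. PCs: A@2 B@0 C@2
Step 5: thread B executes B1 (x = x * -1). Shared: x=2. PCs: A@2 B@1 C@2
Step 6: thread B executes B2 (x = x + 1). Shared: x=3. PCs: A@2 B@2 C@2
Step 7: thread C executes C3 (x = x - 1). Shared: x=2. PCs: A@2 B@2 C@3
Step 8: thread A executes A3 (x = x + 3). Shared: x=5. PCs: A@3 B@2 C@3

Answer: x=5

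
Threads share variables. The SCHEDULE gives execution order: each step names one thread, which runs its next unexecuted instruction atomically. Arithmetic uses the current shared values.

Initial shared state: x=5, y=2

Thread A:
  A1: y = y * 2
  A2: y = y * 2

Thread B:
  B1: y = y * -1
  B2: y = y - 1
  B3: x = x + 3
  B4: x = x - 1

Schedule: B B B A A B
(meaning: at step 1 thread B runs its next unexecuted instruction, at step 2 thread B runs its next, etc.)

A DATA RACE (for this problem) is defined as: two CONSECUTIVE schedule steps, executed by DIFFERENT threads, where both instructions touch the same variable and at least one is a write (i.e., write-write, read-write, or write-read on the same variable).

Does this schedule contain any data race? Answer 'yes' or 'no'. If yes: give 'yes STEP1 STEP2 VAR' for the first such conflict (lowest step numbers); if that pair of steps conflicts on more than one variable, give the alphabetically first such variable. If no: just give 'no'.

Answer: no

Derivation:
Steps 1,2: same thread (B). No race.
Steps 2,3: same thread (B). No race.
Steps 3,4: B(r=x,w=x) vs A(r=y,w=y). No conflict.
Steps 4,5: same thread (A). No race.
Steps 5,6: A(r=y,w=y) vs B(r=x,w=x). No conflict.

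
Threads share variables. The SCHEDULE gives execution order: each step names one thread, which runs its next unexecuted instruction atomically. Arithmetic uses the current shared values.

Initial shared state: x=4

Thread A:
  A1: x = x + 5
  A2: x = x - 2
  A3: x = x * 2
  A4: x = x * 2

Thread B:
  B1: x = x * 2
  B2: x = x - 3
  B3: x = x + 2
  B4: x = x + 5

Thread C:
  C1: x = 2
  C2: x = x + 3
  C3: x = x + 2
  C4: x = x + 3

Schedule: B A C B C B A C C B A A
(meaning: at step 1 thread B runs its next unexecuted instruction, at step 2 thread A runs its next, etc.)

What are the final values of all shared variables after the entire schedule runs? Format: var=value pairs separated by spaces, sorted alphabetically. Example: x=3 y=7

Step 1: thread B executes B1 (x = x * 2). Shared: x=8. PCs: A@0 B@1 C@0
Step 2: thread A executes A1 (x = x + 5). Shared: x=13. PCs: A@1 B@1 C@0
Step 3: thread C executes C1 (x = 2). Shared: x=2. PCs: A@1 B@1 C@1
Step 4: thread B executes B2 (x = x - 3). Shared: x=-1. PCs: A@1 B@2 C@1
Step 5: thread C executes C2 (x = x + 3). Shared: x=2. PCs: A@1 B@2 C@2
Step 6: thread B executes B3 (x = x + 2). Shared: x=4. PCs: A@1 B@3 C@2
Step 7: thread A executes A2 (x = x - 2). Shared: x=2. PCs: A@2 B@3 C@2
Step 8: thread C executes C3 (x = x + 2). Shared: x=4. PCs: A@2 B@3 C@3
Step 9: thread C executes C4 (x = x + 3). Shared: x=7. PCs: A@2 B@3 C@4
Step 10: thread B executes B4 (x = x + 5). Shared: x=12. PCs: A@2 B@4 C@4
Step 11: thread A executes A3 (x = x * 2). Shared: x=24. PCs: A@3 B@4 C@4
Step 12: thread A executes A4 (x = x * 2). Shared: x=48. PCs: A@4 B@4 C@4

Answer: x=48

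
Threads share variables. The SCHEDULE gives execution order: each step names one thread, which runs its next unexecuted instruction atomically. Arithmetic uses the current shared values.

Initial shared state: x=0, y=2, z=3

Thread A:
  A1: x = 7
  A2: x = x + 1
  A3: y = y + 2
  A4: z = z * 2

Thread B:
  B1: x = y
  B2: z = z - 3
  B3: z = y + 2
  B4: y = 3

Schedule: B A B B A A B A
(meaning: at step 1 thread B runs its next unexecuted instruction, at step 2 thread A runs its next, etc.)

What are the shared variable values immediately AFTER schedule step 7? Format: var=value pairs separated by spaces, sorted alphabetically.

Step 1: thread B executes B1 (x = y). Shared: x=2 y=2 z=3. PCs: A@0 B@1
Step 2: thread A executes A1 (x = 7). Shared: x=7 y=2 z=3. PCs: A@1 B@1
Step 3: thread B executes B2 (z = z - 3). Shared: x=7 y=2 z=0. PCs: A@1 B@2
Step 4: thread B executes B3 (z = y + 2). Shared: x=7 y=2 z=4. PCs: A@1 B@3
Step 5: thread A executes A2 (x = x + 1). Shared: x=8 y=2 z=4. PCs: A@2 B@3
Step 6: thread A executes A3 (y = y + 2). Shared: x=8 y=4 z=4. PCs: A@3 B@3
Step 7: thread B executes B4 (y = 3). Shared: x=8 y=3 z=4. PCs: A@3 B@4

Answer: x=8 y=3 z=4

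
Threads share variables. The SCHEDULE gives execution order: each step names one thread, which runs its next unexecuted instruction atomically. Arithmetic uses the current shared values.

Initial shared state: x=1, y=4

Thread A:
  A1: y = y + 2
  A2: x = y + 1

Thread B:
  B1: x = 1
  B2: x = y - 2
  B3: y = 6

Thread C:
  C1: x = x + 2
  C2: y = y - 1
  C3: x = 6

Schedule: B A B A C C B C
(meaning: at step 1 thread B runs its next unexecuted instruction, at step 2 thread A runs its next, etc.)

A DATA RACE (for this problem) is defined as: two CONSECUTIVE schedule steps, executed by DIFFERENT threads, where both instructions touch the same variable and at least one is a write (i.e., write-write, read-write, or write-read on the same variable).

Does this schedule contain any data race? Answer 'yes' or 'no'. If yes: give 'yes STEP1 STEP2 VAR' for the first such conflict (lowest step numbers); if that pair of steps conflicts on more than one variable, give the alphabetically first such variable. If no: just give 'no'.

Steps 1,2: B(r=-,w=x) vs A(r=y,w=y). No conflict.
Steps 2,3: A(y = y + 2) vs B(x = y - 2). RACE on y (W-R).
Steps 3,4: B(x = y - 2) vs A(x = y + 1). RACE on x (W-W).
Steps 4,5: A(x = y + 1) vs C(x = x + 2). RACE on x (W-W).
Steps 5,6: same thread (C). No race.
Steps 6,7: C(y = y - 1) vs B(y = 6). RACE on y (W-W).
Steps 7,8: B(r=-,w=y) vs C(r=-,w=x). No conflict.
First conflict at steps 2,3.

Answer: yes 2 3 y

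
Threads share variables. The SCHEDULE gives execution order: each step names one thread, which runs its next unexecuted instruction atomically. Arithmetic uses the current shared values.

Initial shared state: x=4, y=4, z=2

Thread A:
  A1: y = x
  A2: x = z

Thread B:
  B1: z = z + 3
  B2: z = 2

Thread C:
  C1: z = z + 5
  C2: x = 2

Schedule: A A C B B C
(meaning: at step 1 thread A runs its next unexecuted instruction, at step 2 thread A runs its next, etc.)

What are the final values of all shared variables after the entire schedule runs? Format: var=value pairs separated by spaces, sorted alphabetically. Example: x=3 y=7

Step 1: thread A executes A1 (y = x). Shared: x=4 y=4 z=2. PCs: A@1 B@0 C@0
Step 2: thread A executes A2 (x = z). Shared: x=2 y=4 z=2. PCs: A@2 B@0 C@0
Step 3: thread C executes C1 (z = z + 5). Shared: x=2 y=4 z=7. PCs: A@2 B@0 C@1
Step 4: thread B executes B1 (z = z + 3). Shared: x=2 y=4 z=10. PCs: A@2 B@1 C@1
Step 5: thread B executes B2 (z = 2). Shared: x=2 y=4 z=2. PCs: A@2 B@2 C@1
Step 6: thread C executes C2 (x = 2). Shared: x=2 y=4 z=2. PCs: A@2 B@2 C@2

Answer: x=2 y=4 z=2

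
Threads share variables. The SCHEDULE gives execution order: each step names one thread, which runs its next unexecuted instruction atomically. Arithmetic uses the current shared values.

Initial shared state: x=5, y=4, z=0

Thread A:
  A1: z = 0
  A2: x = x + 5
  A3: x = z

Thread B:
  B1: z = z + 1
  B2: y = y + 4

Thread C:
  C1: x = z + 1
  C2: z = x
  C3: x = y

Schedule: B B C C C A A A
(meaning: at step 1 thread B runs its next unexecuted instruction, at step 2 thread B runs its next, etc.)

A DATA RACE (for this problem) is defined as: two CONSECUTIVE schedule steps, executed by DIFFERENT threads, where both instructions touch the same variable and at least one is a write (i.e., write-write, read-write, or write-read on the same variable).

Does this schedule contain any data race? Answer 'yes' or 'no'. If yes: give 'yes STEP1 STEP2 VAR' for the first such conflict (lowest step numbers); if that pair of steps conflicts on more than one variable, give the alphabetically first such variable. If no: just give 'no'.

Answer: no

Derivation:
Steps 1,2: same thread (B). No race.
Steps 2,3: B(r=y,w=y) vs C(r=z,w=x). No conflict.
Steps 3,4: same thread (C). No race.
Steps 4,5: same thread (C). No race.
Steps 5,6: C(r=y,w=x) vs A(r=-,w=z). No conflict.
Steps 6,7: same thread (A). No race.
Steps 7,8: same thread (A). No race.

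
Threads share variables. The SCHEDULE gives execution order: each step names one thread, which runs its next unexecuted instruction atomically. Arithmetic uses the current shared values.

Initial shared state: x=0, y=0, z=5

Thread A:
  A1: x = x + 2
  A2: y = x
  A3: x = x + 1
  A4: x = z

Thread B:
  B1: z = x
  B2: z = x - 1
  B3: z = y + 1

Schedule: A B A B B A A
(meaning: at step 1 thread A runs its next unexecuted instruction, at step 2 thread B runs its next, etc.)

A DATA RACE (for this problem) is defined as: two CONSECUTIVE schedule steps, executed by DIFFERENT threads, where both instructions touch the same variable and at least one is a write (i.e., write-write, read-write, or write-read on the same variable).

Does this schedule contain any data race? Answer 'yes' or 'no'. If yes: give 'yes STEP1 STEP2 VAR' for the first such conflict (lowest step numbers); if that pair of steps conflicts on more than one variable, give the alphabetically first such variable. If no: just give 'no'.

Steps 1,2: A(x = x + 2) vs B(z = x). RACE on x (W-R).
Steps 2,3: B(r=x,w=z) vs A(r=x,w=y). No conflict.
Steps 3,4: A(r=x,w=y) vs B(r=x,w=z). No conflict.
Steps 4,5: same thread (B). No race.
Steps 5,6: B(r=y,w=z) vs A(r=x,w=x). No conflict.
Steps 6,7: same thread (A). No race.
First conflict at steps 1,2.

Answer: yes 1 2 x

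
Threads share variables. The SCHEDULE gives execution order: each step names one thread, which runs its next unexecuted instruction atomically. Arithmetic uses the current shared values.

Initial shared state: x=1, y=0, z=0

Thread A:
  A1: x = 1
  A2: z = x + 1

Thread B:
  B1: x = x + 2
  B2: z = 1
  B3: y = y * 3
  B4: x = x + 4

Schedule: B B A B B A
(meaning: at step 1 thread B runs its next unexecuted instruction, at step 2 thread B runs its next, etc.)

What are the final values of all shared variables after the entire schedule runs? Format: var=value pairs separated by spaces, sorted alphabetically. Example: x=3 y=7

Answer: x=5 y=0 z=6

Derivation:
Step 1: thread B executes B1 (x = x + 2). Shared: x=3 y=0 z=0. PCs: A@0 B@1
Step 2: thread B executes B2 (z = 1). Shared: x=3 y=0 z=1. PCs: A@0 B@2
Step 3: thread A executes A1 (x = 1). Shared: x=1 y=0 z=1. PCs: A@1 B@2
Step 4: thread B executes B3 (y = y * 3). Shared: x=1 y=0 z=1. PCs: A@1 B@3
Step 5: thread B executes B4 (x = x + 4). Shared: x=5 y=0 z=1. PCs: A@1 B@4
Step 6: thread A executes A2 (z = x + 1). Shared: x=5 y=0 z=6. PCs: A@2 B@4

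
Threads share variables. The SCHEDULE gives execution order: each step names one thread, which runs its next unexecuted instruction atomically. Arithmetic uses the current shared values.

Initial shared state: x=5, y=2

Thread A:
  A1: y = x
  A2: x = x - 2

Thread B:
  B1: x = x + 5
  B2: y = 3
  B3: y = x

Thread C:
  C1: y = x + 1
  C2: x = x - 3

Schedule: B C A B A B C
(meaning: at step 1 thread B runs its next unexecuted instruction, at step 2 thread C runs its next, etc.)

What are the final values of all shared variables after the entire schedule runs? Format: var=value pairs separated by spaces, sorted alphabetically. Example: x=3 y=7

Answer: x=5 y=8

Derivation:
Step 1: thread B executes B1 (x = x + 5). Shared: x=10 y=2. PCs: A@0 B@1 C@0
Step 2: thread C executes C1 (y = x + 1). Shared: x=10 y=11. PCs: A@0 B@1 C@1
Step 3: thread A executes A1 (y = x). Shared: x=10 y=10. PCs: A@1 B@1 C@1
Step 4: thread B executes B2 (y = 3). Shared: x=10 y=3. PCs: A@1 B@2 C@1
Step 5: thread A executes A2 (x = x - 2). Shared: x=8 y=3. PCs: A@2 B@2 C@1
Step 6: thread B executes B3 (y = x). Shared: x=8 y=8. PCs: A@2 B@3 C@1
Step 7: thread C executes C2 (x = x - 3). Shared: x=5 y=8. PCs: A@2 B@3 C@2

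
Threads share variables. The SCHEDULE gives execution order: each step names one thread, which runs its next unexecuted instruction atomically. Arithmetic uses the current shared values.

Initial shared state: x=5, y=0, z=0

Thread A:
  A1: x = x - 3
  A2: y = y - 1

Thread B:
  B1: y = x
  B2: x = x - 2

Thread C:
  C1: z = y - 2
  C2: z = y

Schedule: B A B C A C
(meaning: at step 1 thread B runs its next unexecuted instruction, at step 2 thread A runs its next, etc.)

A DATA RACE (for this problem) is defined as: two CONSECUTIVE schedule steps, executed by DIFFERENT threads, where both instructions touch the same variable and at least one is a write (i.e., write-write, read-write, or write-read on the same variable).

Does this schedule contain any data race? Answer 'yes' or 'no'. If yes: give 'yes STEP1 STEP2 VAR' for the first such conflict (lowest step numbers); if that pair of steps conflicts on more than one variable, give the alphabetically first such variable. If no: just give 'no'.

Answer: yes 1 2 x

Derivation:
Steps 1,2: B(y = x) vs A(x = x - 3). RACE on x (R-W).
Steps 2,3: A(x = x - 3) vs B(x = x - 2). RACE on x (W-W).
Steps 3,4: B(r=x,w=x) vs C(r=y,w=z). No conflict.
Steps 4,5: C(z = y - 2) vs A(y = y - 1). RACE on y (R-W).
Steps 5,6: A(y = y - 1) vs C(z = y). RACE on y (W-R).
First conflict at steps 1,2.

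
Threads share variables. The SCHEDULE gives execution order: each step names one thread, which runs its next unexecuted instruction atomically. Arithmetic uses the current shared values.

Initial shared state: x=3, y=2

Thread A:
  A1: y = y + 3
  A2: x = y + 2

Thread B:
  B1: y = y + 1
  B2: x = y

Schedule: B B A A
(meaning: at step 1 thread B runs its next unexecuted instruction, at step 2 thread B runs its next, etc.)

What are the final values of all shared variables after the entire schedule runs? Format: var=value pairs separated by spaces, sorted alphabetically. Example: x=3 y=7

Step 1: thread B executes B1 (y = y + 1). Shared: x=3 y=3. PCs: A@0 B@1
Step 2: thread B executes B2 (x = y). Shared: x=3 y=3. PCs: A@0 B@2
Step 3: thread A executes A1 (y = y + 3). Shared: x=3 y=6. PCs: A@1 B@2
Step 4: thread A executes A2 (x = y + 2). Shared: x=8 y=6. PCs: A@2 B@2

Answer: x=8 y=6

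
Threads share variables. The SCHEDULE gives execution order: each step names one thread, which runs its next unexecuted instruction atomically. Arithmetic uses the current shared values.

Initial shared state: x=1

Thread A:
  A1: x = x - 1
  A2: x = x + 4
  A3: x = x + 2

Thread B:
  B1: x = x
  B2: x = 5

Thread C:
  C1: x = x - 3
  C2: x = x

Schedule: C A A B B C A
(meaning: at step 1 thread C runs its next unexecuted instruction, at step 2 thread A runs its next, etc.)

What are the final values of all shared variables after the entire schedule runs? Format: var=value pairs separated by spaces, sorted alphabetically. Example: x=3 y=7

Step 1: thread C executes C1 (x = x - 3). Shared: x=-2. PCs: A@0 B@0 C@1
Step 2: thread A executes A1 (x = x - 1). Shared: x=-3. PCs: A@1 B@0 C@1
Step 3: thread A executes A2 (x = x + 4). Shared: x=1. PCs: A@2 B@0 C@1
Step 4: thread B executes B1 (x = x). Shared: x=1. PCs: A@2 B@1 C@1
Step 5: thread B executes B2 (x = 5). Shared: x=5. PCs: A@2 B@2 C@1
Step 6: thread C executes C2 (x = x). Shared: x=5. PCs: A@2 B@2 C@2
Step 7: thread A executes A3 (x = x + 2). Shared: x=7. PCs: A@3 B@2 C@2

Answer: x=7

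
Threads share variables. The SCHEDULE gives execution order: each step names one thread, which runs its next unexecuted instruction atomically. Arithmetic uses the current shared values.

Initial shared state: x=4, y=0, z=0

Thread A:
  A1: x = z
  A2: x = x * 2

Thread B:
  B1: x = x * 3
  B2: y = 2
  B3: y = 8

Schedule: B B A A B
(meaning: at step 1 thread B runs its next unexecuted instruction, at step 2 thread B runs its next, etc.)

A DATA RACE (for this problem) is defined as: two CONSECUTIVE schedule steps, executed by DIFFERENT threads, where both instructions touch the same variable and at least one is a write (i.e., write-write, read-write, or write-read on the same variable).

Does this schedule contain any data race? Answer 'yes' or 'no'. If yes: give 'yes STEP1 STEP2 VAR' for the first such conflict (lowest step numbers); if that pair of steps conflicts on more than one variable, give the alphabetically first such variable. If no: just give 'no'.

Steps 1,2: same thread (B). No race.
Steps 2,3: B(r=-,w=y) vs A(r=z,w=x). No conflict.
Steps 3,4: same thread (A). No race.
Steps 4,5: A(r=x,w=x) vs B(r=-,w=y). No conflict.

Answer: no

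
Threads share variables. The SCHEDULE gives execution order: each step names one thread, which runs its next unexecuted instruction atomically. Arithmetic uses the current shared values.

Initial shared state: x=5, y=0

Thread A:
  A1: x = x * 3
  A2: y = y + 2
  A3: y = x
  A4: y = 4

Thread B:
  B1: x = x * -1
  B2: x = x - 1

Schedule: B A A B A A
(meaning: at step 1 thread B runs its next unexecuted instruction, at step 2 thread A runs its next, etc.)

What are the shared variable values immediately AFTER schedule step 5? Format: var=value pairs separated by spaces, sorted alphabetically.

Step 1: thread B executes B1 (x = x * -1). Shared: x=-5 y=0. PCs: A@0 B@1
Step 2: thread A executes A1 (x = x * 3). Shared: x=-15 y=0. PCs: A@1 B@1
Step 3: thread A executes A2 (y = y + 2). Shared: x=-15 y=2. PCs: A@2 B@1
Step 4: thread B executes B2 (x = x - 1). Shared: x=-16 y=2. PCs: A@2 B@2
Step 5: thread A executes A3 (y = x). Shared: x=-16 y=-16. PCs: A@3 B@2

Answer: x=-16 y=-16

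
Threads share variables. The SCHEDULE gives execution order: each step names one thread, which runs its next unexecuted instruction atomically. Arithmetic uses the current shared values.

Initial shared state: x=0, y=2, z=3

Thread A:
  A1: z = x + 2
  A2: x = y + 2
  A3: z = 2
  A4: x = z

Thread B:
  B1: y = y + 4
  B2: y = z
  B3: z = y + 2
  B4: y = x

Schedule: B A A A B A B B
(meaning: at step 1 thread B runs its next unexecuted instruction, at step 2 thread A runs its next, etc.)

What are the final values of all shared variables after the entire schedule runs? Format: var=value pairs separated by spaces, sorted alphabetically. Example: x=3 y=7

Answer: x=2 y=2 z=4

Derivation:
Step 1: thread B executes B1 (y = y + 4). Shared: x=0 y=6 z=3. PCs: A@0 B@1
Step 2: thread A executes A1 (z = x + 2). Shared: x=0 y=6 z=2. PCs: A@1 B@1
Step 3: thread A executes A2 (x = y + 2). Shared: x=8 y=6 z=2. PCs: A@2 B@1
Step 4: thread A executes A3 (z = 2). Shared: x=8 y=6 z=2. PCs: A@3 B@1
Step 5: thread B executes B2 (y = z). Shared: x=8 y=2 z=2. PCs: A@3 B@2
Step 6: thread A executes A4 (x = z). Shared: x=2 y=2 z=2. PCs: A@4 B@2
Step 7: thread B executes B3 (z = y + 2). Shared: x=2 y=2 z=4. PCs: A@4 B@3
Step 8: thread B executes B4 (y = x). Shared: x=2 y=2 z=4. PCs: A@4 B@4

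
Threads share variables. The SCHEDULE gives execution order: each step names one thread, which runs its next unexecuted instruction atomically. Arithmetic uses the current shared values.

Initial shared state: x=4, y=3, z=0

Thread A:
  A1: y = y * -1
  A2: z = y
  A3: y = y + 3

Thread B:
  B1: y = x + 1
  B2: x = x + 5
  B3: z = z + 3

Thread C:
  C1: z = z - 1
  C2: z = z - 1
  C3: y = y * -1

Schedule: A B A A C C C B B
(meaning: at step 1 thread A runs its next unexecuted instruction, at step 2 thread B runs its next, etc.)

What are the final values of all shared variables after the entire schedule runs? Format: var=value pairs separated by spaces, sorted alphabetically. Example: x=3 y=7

Answer: x=9 y=-8 z=6

Derivation:
Step 1: thread A executes A1 (y = y * -1). Shared: x=4 y=-3 z=0. PCs: A@1 B@0 C@0
Step 2: thread B executes B1 (y = x + 1). Shared: x=4 y=5 z=0. PCs: A@1 B@1 C@0
Step 3: thread A executes A2 (z = y). Shared: x=4 y=5 z=5. PCs: A@2 B@1 C@0
Step 4: thread A executes A3 (y = y + 3). Shared: x=4 y=8 z=5. PCs: A@3 B@1 C@0
Step 5: thread C executes C1 (z = z - 1). Shared: x=4 y=8 z=4. PCs: A@3 B@1 C@1
Step 6: thread C executes C2 (z = z - 1). Shared: x=4 y=8 z=3. PCs: A@3 B@1 C@2
Step 7: thread C executes C3 (y = y * -1). Shared: x=4 y=-8 z=3. PCs: A@3 B@1 C@3
Step 8: thread B executes B2 (x = x + 5). Shared: x=9 y=-8 z=3. PCs: A@3 B@2 C@3
Step 9: thread B executes B3 (z = z + 3). Shared: x=9 y=-8 z=6. PCs: A@3 B@3 C@3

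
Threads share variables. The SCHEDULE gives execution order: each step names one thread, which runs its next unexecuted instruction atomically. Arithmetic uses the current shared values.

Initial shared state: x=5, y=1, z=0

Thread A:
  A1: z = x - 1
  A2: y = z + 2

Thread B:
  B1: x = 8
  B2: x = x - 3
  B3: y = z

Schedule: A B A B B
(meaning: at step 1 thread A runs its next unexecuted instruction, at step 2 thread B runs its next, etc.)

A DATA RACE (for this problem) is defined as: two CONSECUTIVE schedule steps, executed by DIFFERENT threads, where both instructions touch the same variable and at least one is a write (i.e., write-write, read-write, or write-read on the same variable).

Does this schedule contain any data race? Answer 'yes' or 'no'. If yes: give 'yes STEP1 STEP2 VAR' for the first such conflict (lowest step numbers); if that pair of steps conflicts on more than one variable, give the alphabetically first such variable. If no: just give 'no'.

Answer: yes 1 2 x

Derivation:
Steps 1,2: A(z = x - 1) vs B(x = 8). RACE on x (R-W).
Steps 2,3: B(r=-,w=x) vs A(r=z,w=y). No conflict.
Steps 3,4: A(r=z,w=y) vs B(r=x,w=x). No conflict.
Steps 4,5: same thread (B). No race.
First conflict at steps 1,2.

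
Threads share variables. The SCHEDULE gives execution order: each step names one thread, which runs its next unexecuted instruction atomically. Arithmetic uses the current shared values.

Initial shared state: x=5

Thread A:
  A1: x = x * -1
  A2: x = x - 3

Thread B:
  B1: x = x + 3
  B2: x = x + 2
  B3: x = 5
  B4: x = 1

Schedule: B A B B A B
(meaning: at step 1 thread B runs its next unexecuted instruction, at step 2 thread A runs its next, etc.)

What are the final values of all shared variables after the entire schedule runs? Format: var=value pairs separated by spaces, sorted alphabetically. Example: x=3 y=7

Step 1: thread B executes B1 (x = x + 3). Shared: x=8. PCs: A@0 B@1
Step 2: thread A executes A1 (x = x * -1). Shared: x=-8. PCs: A@1 B@1
Step 3: thread B executes B2 (x = x + 2). Shared: x=-6. PCs: A@1 B@2
Step 4: thread B executes B3 (x = 5). Shared: x=5. PCs: A@1 B@3
Step 5: thread A executes A2 (x = x - 3). Shared: x=2. PCs: A@2 B@3
Step 6: thread B executes B4 (x = 1). Shared: x=1. PCs: A@2 B@4

Answer: x=1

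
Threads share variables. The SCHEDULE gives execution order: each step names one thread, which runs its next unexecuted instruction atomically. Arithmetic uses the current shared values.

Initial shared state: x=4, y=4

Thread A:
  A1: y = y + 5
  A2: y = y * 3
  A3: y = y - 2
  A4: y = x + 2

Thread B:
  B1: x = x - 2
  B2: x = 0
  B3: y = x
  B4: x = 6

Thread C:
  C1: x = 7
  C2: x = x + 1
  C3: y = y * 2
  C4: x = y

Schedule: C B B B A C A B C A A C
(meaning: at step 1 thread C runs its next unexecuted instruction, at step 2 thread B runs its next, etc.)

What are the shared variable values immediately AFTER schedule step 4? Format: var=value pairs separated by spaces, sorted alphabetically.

Step 1: thread C executes C1 (x = 7). Shared: x=7 y=4. PCs: A@0 B@0 C@1
Step 2: thread B executes B1 (x = x - 2). Shared: x=5 y=4. PCs: A@0 B@1 C@1
Step 3: thread B executes B2 (x = 0). Shared: x=0 y=4. PCs: A@0 B@2 C@1
Step 4: thread B executes B3 (y = x). Shared: x=0 y=0. PCs: A@0 B@3 C@1

Answer: x=0 y=0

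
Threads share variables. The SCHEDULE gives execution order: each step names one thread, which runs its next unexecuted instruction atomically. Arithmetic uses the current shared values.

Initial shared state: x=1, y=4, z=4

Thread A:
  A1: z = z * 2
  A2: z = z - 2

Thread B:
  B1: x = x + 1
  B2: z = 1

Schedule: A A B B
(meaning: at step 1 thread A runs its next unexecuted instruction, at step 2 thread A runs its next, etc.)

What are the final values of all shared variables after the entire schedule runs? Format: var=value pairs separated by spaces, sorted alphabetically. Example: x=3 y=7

Step 1: thread A executes A1 (z = z * 2). Shared: x=1 y=4 z=8. PCs: A@1 B@0
Step 2: thread A executes A2 (z = z - 2). Shared: x=1 y=4 z=6. PCs: A@2 B@0
Step 3: thread B executes B1 (x = x + 1). Shared: x=2 y=4 z=6. PCs: A@2 B@1
Step 4: thread B executes B2 (z = 1). Shared: x=2 y=4 z=1. PCs: A@2 B@2

Answer: x=2 y=4 z=1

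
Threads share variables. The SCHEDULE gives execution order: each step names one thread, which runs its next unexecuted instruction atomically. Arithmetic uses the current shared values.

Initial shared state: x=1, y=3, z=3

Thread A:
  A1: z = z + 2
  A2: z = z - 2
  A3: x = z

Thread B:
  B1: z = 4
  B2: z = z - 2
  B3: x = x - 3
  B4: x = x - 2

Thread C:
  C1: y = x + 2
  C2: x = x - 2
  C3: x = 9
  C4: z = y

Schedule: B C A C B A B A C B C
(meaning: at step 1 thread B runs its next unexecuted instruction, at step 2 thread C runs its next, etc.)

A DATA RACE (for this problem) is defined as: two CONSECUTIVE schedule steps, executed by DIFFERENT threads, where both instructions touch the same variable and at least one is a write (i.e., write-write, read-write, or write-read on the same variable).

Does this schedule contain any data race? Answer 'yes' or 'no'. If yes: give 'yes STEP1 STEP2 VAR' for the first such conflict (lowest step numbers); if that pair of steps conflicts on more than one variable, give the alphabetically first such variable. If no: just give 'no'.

Answer: yes 5 6 z

Derivation:
Steps 1,2: B(r=-,w=z) vs C(r=x,w=y). No conflict.
Steps 2,3: C(r=x,w=y) vs A(r=z,w=z). No conflict.
Steps 3,4: A(r=z,w=z) vs C(r=x,w=x). No conflict.
Steps 4,5: C(r=x,w=x) vs B(r=z,w=z). No conflict.
Steps 5,6: B(z = z - 2) vs A(z = z - 2). RACE on z (W-W).
Steps 6,7: A(r=z,w=z) vs B(r=x,w=x). No conflict.
Steps 7,8: B(x = x - 3) vs A(x = z). RACE on x (W-W).
Steps 8,9: A(x = z) vs C(x = 9). RACE on x (W-W).
Steps 9,10: C(x = 9) vs B(x = x - 2). RACE on x (W-W).
Steps 10,11: B(r=x,w=x) vs C(r=y,w=z). No conflict.
First conflict at steps 5,6.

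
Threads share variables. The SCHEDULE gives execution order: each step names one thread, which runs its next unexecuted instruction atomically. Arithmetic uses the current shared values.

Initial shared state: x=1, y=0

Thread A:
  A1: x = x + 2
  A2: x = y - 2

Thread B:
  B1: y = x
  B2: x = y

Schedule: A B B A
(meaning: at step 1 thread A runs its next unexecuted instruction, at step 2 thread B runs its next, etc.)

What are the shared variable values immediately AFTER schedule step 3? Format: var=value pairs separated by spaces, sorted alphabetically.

Step 1: thread A executes A1 (x = x + 2). Shared: x=3 y=0. PCs: A@1 B@0
Step 2: thread B executes B1 (y = x). Shared: x=3 y=3. PCs: A@1 B@1
Step 3: thread B executes B2 (x = y). Shared: x=3 y=3. PCs: A@1 B@2

Answer: x=3 y=3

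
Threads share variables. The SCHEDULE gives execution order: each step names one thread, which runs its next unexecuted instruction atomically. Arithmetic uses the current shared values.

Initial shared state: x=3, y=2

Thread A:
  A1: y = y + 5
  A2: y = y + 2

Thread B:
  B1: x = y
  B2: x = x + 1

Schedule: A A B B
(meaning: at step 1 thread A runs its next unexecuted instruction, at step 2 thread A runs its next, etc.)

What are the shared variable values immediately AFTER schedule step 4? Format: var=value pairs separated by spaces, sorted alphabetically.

Answer: x=10 y=9

Derivation:
Step 1: thread A executes A1 (y = y + 5). Shared: x=3 y=7. PCs: A@1 B@0
Step 2: thread A executes A2 (y = y + 2). Shared: x=3 y=9. PCs: A@2 B@0
Step 3: thread B executes B1 (x = y). Shared: x=9 y=9. PCs: A@2 B@1
Step 4: thread B executes B2 (x = x + 1). Shared: x=10 y=9. PCs: A@2 B@2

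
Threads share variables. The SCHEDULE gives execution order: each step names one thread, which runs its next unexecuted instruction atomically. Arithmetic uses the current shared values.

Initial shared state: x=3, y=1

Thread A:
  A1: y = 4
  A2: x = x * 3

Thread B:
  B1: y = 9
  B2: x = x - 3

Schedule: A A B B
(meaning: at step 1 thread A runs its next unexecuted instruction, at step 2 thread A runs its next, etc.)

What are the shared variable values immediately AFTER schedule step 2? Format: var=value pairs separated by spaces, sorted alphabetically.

Step 1: thread A executes A1 (y = 4). Shared: x=3 y=4. PCs: A@1 B@0
Step 2: thread A executes A2 (x = x * 3). Shared: x=9 y=4. PCs: A@2 B@0

Answer: x=9 y=4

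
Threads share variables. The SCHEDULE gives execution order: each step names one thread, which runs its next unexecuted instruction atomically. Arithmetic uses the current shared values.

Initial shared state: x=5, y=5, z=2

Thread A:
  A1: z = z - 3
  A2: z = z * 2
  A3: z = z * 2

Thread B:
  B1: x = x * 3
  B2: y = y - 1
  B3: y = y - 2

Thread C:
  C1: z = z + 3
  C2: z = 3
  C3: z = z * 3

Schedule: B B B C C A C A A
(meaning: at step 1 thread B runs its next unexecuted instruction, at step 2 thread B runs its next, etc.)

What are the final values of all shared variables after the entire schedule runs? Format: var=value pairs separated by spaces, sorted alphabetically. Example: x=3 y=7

Answer: x=15 y=2 z=0

Derivation:
Step 1: thread B executes B1 (x = x * 3). Shared: x=15 y=5 z=2. PCs: A@0 B@1 C@0
Step 2: thread B executes B2 (y = y - 1). Shared: x=15 y=4 z=2. PCs: A@0 B@2 C@0
Step 3: thread B executes B3 (y = y - 2). Shared: x=15 y=2 z=2. PCs: A@0 B@3 C@0
Step 4: thread C executes C1 (z = z + 3). Shared: x=15 y=2 z=5. PCs: A@0 B@3 C@1
Step 5: thread C executes C2 (z = 3). Shared: x=15 y=2 z=3. PCs: A@0 B@3 C@2
Step 6: thread A executes A1 (z = z - 3). Shared: x=15 y=2 z=0. PCs: A@1 B@3 C@2
Step 7: thread C executes C3 (z = z * 3). Shared: x=15 y=2 z=0. PCs: A@1 B@3 C@3
Step 8: thread A executes A2 (z = z * 2). Shared: x=15 y=2 z=0. PCs: A@2 B@3 C@3
Step 9: thread A executes A3 (z = z * 2). Shared: x=15 y=2 z=0. PCs: A@3 B@3 C@3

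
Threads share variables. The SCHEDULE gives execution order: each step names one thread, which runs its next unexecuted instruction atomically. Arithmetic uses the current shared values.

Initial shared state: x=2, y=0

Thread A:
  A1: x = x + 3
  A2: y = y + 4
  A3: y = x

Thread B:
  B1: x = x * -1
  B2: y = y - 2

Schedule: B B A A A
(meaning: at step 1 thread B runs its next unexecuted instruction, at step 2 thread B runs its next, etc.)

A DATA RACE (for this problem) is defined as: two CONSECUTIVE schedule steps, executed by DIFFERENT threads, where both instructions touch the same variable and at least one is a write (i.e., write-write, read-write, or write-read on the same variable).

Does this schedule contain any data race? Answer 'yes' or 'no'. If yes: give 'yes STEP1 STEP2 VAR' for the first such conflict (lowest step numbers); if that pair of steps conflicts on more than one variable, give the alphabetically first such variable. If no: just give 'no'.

Answer: no

Derivation:
Steps 1,2: same thread (B). No race.
Steps 2,3: B(r=y,w=y) vs A(r=x,w=x). No conflict.
Steps 3,4: same thread (A). No race.
Steps 4,5: same thread (A). No race.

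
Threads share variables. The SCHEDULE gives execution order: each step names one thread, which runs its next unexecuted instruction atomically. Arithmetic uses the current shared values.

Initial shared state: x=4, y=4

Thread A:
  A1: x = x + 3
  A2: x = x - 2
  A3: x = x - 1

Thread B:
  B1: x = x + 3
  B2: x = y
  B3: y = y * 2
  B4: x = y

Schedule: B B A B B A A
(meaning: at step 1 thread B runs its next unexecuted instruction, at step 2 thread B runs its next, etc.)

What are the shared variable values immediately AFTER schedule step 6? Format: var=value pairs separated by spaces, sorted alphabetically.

Answer: x=6 y=8

Derivation:
Step 1: thread B executes B1 (x = x + 3). Shared: x=7 y=4. PCs: A@0 B@1
Step 2: thread B executes B2 (x = y). Shared: x=4 y=4. PCs: A@0 B@2
Step 3: thread A executes A1 (x = x + 3). Shared: x=7 y=4. PCs: A@1 B@2
Step 4: thread B executes B3 (y = y * 2). Shared: x=7 y=8. PCs: A@1 B@3
Step 5: thread B executes B4 (x = y). Shared: x=8 y=8. PCs: A@1 B@4
Step 6: thread A executes A2 (x = x - 2). Shared: x=6 y=8. PCs: A@2 B@4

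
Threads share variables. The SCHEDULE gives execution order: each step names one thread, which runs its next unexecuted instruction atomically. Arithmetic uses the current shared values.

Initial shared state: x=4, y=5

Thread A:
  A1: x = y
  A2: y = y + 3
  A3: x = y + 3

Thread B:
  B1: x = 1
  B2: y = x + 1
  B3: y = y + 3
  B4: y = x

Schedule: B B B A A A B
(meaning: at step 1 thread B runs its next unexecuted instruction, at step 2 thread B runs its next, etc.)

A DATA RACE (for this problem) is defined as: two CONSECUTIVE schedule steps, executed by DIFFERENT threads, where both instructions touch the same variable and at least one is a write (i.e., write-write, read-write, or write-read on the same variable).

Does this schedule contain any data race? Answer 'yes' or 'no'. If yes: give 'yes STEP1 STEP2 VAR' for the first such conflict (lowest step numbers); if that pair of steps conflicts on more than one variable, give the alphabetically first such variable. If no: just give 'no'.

Steps 1,2: same thread (B). No race.
Steps 2,3: same thread (B). No race.
Steps 3,4: B(y = y + 3) vs A(x = y). RACE on y (W-R).
Steps 4,5: same thread (A). No race.
Steps 5,6: same thread (A). No race.
Steps 6,7: A(x = y + 3) vs B(y = x). RACE on x (W-R), y (R-W). Multiple vars; alphabetically first is x.
First conflict at steps 3,4.

Answer: yes 3 4 y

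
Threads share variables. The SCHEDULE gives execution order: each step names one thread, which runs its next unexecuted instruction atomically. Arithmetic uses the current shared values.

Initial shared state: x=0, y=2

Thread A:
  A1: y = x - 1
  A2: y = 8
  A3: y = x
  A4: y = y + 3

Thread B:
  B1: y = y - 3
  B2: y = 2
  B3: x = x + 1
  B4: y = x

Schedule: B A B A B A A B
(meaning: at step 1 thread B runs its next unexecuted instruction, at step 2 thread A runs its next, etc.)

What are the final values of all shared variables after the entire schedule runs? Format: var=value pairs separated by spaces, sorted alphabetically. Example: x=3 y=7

Answer: x=1 y=1

Derivation:
Step 1: thread B executes B1 (y = y - 3). Shared: x=0 y=-1. PCs: A@0 B@1
Step 2: thread A executes A1 (y = x - 1). Shared: x=0 y=-1. PCs: A@1 B@1
Step 3: thread B executes B2 (y = 2). Shared: x=0 y=2. PCs: A@1 B@2
Step 4: thread A executes A2 (y = 8). Shared: x=0 y=8. PCs: A@2 B@2
Step 5: thread B executes B3 (x = x + 1). Shared: x=1 y=8. PCs: A@2 B@3
Step 6: thread A executes A3 (y = x). Shared: x=1 y=1. PCs: A@3 B@3
Step 7: thread A executes A4 (y = y + 3). Shared: x=1 y=4. PCs: A@4 B@3
Step 8: thread B executes B4 (y = x). Shared: x=1 y=1. PCs: A@4 B@4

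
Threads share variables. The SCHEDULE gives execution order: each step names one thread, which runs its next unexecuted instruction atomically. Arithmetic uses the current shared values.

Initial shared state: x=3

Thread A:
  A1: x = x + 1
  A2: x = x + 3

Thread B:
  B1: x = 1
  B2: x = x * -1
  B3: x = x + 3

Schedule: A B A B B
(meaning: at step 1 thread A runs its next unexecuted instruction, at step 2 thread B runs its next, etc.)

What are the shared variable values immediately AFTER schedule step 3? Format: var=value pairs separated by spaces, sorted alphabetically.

Answer: x=4

Derivation:
Step 1: thread A executes A1 (x = x + 1). Shared: x=4. PCs: A@1 B@0
Step 2: thread B executes B1 (x = 1). Shared: x=1. PCs: A@1 B@1
Step 3: thread A executes A2 (x = x + 3). Shared: x=4. PCs: A@2 B@1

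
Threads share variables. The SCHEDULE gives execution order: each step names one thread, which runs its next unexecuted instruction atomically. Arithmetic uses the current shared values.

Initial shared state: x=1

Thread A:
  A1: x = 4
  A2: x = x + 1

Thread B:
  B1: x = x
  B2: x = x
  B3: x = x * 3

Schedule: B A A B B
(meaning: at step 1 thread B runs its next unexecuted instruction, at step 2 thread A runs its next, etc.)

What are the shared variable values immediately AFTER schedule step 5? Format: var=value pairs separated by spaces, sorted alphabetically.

Answer: x=15

Derivation:
Step 1: thread B executes B1 (x = x). Shared: x=1. PCs: A@0 B@1
Step 2: thread A executes A1 (x = 4). Shared: x=4. PCs: A@1 B@1
Step 3: thread A executes A2 (x = x + 1). Shared: x=5. PCs: A@2 B@1
Step 4: thread B executes B2 (x = x). Shared: x=5. PCs: A@2 B@2
Step 5: thread B executes B3 (x = x * 3). Shared: x=15. PCs: A@2 B@3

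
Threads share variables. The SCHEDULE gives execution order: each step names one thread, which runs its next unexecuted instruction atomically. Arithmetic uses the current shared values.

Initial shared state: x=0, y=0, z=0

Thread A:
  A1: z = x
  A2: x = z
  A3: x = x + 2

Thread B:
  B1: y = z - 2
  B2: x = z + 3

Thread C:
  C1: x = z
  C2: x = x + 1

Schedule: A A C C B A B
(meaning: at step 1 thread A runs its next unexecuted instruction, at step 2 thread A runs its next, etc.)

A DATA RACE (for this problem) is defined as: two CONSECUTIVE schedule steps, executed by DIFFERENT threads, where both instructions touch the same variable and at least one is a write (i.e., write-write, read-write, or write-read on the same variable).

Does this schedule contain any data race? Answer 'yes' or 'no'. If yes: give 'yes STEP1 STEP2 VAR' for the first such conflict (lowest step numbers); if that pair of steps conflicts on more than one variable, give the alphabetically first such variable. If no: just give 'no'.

Answer: yes 2 3 x

Derivation:
Steps 1,2: same thread (A). No race.
Steps 2,3: A(x = z) vs C(x = z). RACE on x (W-W).
Steps 3,4: same thread (C). No race.
Steps 4,5: C(r=x,w=x) vs B(r=z,w=y). No conflict.
Steps 5,6: B(r=z,w=y) vs A(r=x,w=x). No conflict.
Steps 6,7: A(x = x + 2) vs B(x = z + 3). RACE on x (W-W).
First conflict at steps 2,3.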